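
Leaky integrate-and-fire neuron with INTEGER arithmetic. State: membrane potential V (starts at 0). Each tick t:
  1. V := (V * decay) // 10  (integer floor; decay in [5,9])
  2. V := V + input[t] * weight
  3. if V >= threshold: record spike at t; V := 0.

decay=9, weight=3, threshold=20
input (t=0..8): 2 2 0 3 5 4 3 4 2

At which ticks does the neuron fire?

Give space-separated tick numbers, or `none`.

Answer: 4 7

Derivation:
t=0: input=2 -> V=6
t=1: input=2 -> V=11
t=2: input=0 -> V=9
t=3: input=3 -> V=17
t=4: input=5 -> V=0 FIRE
t=5: input=4 -> V=12
t=6: input=3 -> V=19
t=7: input=4 -> V=0 FIRE
t=8: input=2 -> V=6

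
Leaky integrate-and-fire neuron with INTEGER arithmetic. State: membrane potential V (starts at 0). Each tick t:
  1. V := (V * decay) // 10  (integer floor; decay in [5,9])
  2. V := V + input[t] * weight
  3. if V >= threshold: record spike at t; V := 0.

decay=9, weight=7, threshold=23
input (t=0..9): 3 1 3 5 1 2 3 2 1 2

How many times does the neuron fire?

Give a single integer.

t=0: input=3 -> V=21
t=1: input=1 -> V=0 FIRE
t=2: input=3 -> V=21
t=3: input=5 -> V=0 FIRE
t=4: input=1 -> V=7
t=5: input=2 -> V=20
t=6: input=3 -> V=0 FIRE
t=7: input=2 -> V=14
t=8: input=1 -> V=19
t=9: input=2 -> V=0 FIRE

Answer: 4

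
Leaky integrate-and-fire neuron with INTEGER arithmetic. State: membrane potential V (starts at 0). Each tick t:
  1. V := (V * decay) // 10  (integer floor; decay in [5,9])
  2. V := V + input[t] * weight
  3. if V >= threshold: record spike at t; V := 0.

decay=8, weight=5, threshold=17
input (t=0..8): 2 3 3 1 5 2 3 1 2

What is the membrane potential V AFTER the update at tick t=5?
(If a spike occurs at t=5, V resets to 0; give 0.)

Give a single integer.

t=0: input=2 -> V=10
t=1: input=3 -> V=0 FIRE
t=2: input=3 -> V=15
t=3: input=1 -> V=0 FIRE
t=4: input=5 -> V=0 FIRE
t=5: input=2 -> V=10
t=6: input=3 -> V=0 FIRE
t=7: input=1 -> V=5
t=8: input=2 -> V=14

Answer: 10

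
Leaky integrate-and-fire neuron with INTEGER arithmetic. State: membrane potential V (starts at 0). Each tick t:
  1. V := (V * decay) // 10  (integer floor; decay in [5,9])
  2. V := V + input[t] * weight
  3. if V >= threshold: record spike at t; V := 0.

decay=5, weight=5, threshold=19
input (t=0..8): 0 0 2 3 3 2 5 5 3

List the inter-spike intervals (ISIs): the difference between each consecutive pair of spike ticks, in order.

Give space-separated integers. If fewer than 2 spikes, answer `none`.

t=0: input=0 -> V=0
t=1: input=0 -> V=0
t=2: input=2 -> V=10
t=3: input=3 -> V=0 FIRE
t=4: input=3 -> V=15
t=5: input=2 -> V=17
t=6: input=5 -> V=0 FIRE
t=7: input=5 -> V=0 FIRE
t=8: input=3 -> V=15

Answer: 3 1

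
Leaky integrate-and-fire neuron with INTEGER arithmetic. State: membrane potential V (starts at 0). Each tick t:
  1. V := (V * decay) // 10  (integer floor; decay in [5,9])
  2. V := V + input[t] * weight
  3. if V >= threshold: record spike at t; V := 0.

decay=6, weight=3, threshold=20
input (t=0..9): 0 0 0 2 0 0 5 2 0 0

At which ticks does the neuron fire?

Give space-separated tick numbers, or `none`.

t=0: input=0 -> V=0
t=1: input=0 -> V=0
t=2: input=0 -> V=0
t=3: input=2 -> V=6
t=4: input=0 -> V=3
t=5: input=0 -> V=1
t=6: input=5 -> V=15
t=7: input=2 -> V=15
t=8: input=0 -> V=9
t=9: input=0 -> V=5

Answer: none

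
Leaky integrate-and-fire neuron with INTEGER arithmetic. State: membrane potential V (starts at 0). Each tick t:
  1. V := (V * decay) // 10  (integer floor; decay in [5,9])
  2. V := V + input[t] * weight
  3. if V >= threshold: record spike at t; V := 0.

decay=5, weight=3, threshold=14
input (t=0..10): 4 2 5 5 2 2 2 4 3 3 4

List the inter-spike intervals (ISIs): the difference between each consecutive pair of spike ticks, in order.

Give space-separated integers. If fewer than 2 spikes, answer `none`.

t=0: input=4 -> V=12
t=1: input=2 -> V=12
t=2: input=5 -> V=0 FIRE
t=3: input=5 -> V=0 FIRE
t=4: input=2 -> V=6
t=5: input=2 -> V=9
t=6: input=2 -> V=10
t=7: input=4 -> V=0 FIRE
t=8: input=3 -> V=9
t=9: input=3 -> V=13
t=10: input=4 -> V=0 FIRE

Answer: 1 4 3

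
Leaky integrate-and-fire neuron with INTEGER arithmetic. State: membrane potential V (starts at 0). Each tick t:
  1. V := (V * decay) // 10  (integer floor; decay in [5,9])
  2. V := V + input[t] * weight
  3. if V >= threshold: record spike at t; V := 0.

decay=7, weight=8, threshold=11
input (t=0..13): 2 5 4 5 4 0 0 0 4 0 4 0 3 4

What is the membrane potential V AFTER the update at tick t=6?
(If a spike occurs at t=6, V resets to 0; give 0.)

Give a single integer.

t=0: input=2 -> V=0 FIRE
t=1: input=5 -> V=0 FIRE
t=2: input=4 -> V=0 FIRE
t=3: input=5 -> V=0 FIRE
t=4: input=4 -> V=0 FIRE
t=5: input=0 -> V=0
t=6: input=0 -> V=0
t=7: input=0 -> V=0
t=8: input=4 -> V=0 FIRE
t=9: input=0 -> V=0
t=10: input=4 -> V=0 FIRE
t=11: input=0 -> V=0
t=12: input=3 -> V=0 FIRE
t=13: input=4 -> V=0 FIRE

Answer: 0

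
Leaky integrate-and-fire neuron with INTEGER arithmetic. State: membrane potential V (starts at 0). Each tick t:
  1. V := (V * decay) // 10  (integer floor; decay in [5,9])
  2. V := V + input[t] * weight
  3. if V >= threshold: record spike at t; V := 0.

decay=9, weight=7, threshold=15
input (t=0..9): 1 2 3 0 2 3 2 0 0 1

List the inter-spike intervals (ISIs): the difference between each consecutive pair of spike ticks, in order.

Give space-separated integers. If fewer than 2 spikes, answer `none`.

t=0: input=1 -> V=7
t=1: input=2 -> V=0 FIRE
t=2: input=3 -> V=0 FIRE
t=3: input=0 -> V=0
t=4: input=2 -> V=14
t=5: input=3 -> V=0 FIRE
t=6: input=2 -> V=14
t=7: input=0 -> V=12
t=8: input=0 -> V=10
t=9: input=1 -> V=0 FIRE

Answer: 1 3 4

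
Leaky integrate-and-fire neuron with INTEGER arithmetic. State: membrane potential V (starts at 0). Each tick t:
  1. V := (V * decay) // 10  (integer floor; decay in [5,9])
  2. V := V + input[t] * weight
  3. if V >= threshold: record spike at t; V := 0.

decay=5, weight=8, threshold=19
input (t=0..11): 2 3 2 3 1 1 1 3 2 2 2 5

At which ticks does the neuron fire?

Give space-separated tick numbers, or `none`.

t=0: input=2 -> V=16
t=1: input=3 -> V=0 FIRE
t=2: input=2 -> V=16
t=3: input=3 -> V=0 FIRE
t=4: input=1 -> V=8
t=5: input=1 -> V=12
t=6: input=1 -> V=14
t=7: input=3 -> V=0 FIRE
t=8: input=2 -> V=16
t=9: input=2 -> V=0 FIRE
t=10: input=2 -> V=16
t=11: input=5 -> V=0 FIRE

Answer: 1 3 7 9 11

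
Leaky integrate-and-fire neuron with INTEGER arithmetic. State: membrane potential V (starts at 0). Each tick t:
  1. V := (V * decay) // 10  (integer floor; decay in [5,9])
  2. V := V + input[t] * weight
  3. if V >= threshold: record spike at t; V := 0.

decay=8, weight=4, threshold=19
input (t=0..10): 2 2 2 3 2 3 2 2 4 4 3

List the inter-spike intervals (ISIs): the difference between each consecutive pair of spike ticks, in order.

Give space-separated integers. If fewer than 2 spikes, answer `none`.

Answer: 3 3 2

Derivation:
t=0: input=2 -> V=8
t=1: input=2 -> V=14
t=2: input=2 -> V=0 FIRE
t=3: input=3 -> V=12
t=4: input=2 -> V=17
t=5: input=3 -> V=0 FIRE
t=6: input=2 -> V=8
t=7: input=2 -> V=14
t=8: input=4 -> V=0 FIRE
t=9: input=4 -> V=16
t=10: input=3 -> V=0 FIRE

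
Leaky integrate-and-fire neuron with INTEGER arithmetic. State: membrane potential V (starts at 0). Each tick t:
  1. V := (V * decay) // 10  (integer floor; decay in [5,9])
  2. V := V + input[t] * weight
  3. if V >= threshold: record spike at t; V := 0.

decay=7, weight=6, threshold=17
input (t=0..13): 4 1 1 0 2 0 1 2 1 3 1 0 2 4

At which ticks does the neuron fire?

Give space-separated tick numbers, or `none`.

Answer: 0 7 9 13

Derivation:
t=0: input=4 -> V=0 FIRE
t=1: input=1 -> V=6
t=2: input=1 -> V=10
t=3: input=0 -> V=7
t=4: input=2 -> V=16
t=5: input=0 -> V=11
t=6: input=1 -> V=13
t=7: input=2 -> V=0 FIRE
t=8: input=1 -> V=6
t=9: input=3 -> V=0 FIRE
t=10: input=1 -> V=6
t=11: input=0 -> V=4
t=12: input=2 -> V=14
t=13: input=4 -> V=0 FIRE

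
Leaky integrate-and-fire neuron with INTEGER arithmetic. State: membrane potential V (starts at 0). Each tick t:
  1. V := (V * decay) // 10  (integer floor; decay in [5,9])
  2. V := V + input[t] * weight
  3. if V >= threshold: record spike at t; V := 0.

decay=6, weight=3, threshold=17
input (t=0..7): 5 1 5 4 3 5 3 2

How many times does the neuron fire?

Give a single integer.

t=0: input=5 -> V=15
t=1: input=1 -> V=12
t=2: input=5 -> V=0 FIRE
t=3: input=4 -> V=12
t=4: input=3 -> V=16
t=5: input=5 -> V=0 FIRE
t=6: input=3 -> V=9
t=7: input=2 -> V=11

Answer: 2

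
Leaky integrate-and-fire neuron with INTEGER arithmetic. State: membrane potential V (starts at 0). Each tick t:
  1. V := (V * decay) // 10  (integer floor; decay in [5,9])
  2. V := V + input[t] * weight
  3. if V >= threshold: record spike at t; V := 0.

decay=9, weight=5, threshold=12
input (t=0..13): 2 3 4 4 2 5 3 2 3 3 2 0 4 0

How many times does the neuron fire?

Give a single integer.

Answer: 8

Derivation:
t=0: input=2 -> V=10
t=1: input=3 -> V=0 FIRE
t=2: input=4 -> V=0 FIRE
t=3: input=4 -> V=0 FIRE
t=4: input=2 -> V=10
t=5: input=5 -> V=0 FIRE
t=6: input=3 -> V=0 FIRE
t=7: input=2 -> V=10
t=8: input=3 -> V=0 FIRE
t=9: input=3 -> V=0 FIRE
t=10: input=2 -> V=10
t=11: input=0 -> V=9
t=12: input=4 -> V=0 FIRE
t=13: input=0 -> V=0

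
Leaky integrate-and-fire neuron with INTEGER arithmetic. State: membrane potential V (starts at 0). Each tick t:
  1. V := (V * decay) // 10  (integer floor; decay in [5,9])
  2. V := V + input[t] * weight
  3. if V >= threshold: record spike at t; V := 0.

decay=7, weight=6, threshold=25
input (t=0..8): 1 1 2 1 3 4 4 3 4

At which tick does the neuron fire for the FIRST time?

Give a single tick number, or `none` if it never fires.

Answer: 4

Derivation:
t=0: input=1 -> V=6
t=1: input=1 -> V=10
t=2: input=2 -> V=19
t=3: input=1 -> V=19
t=4: input=3 -> V=0 FIRE
t=5: input=4 -> V=24
t=6: input=4 -> V=0 FIRE
t=7: input=3 -> V=18
t=8: input=4 -> V=0 FIRE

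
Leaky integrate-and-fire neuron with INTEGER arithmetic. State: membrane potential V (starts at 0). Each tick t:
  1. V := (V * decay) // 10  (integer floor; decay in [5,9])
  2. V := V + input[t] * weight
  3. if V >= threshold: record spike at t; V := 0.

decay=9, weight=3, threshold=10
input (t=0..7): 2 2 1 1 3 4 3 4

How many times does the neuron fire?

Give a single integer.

t=0: input=2 -> V=6
t=1: input=2 -> V=0 FIRE
t=2: input=1 -> V=3
t=3: input=1 -> V=5
t=4: input=3 -> V=0 FIRE
t=5: input=4 -> V=0 FIRE
t=6: input=3 -> V=9
t=7: input=4 -> V=0 FIRE

Answer: 4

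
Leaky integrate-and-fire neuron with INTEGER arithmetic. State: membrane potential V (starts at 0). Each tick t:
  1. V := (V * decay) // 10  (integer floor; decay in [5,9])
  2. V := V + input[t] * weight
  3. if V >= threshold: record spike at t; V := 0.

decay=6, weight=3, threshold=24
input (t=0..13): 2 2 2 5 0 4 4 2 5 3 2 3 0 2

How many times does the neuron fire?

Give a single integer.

Answer: 1

Derivation:
t=0: input=2 -> V=6
t=1: input=2 -> V=9
t=2: input=2 -> V=11
t=3: input=5 -> V=21
t=4: input=0 -> V=12
t=5: input=4 -> V=19
t=6: input=4 -> V=23
t=7: input=2 -> V=19
t=8: input=5 -> V=0 FIRE
t=9: input=3 -> V=9
t=10: input=2 -> V=11
t=11: input=3 -> V=15
t=12: input=0 -> V=9
t=13: input=2 -> V=11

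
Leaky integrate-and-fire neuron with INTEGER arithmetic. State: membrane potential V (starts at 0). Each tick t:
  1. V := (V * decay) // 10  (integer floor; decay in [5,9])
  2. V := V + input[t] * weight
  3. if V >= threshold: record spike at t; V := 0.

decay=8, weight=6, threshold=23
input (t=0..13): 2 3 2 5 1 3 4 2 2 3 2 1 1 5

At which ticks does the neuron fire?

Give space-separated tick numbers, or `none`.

t=0: input=2 -> V=12
t=1: input=3 -> V=0 FIRE
t=2: input=2 -> V=12
t=3: input=5 -> V=0 FIRE
t=4: input=1 -> V=6
t=5: input=3 -> V=22
t=6: input=4 -> V=0 FIRE
t=7: input=2 -> V=12
t=8: input=2 -> V=21
t=9: input=3 -> V=0 FIRE
t=10: input=2 -> V=12
t=11: input=1 -> V=15
t=12: input=1 -> V=18
t=13: input=5 -> V=0 FIRE

Answer: 1 3 6 9 13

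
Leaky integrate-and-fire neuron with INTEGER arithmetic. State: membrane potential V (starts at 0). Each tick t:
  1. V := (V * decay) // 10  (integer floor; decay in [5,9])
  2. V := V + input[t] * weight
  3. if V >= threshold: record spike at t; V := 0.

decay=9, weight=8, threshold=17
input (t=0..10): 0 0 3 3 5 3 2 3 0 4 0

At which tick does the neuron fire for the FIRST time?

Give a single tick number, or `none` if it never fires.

Answer: 2

Derivation:
t=0: input=0 -> V=0
t=1: input=0 -> V=0
t=2: input=3 -> V=0 FIRE
t=3: input=3 -> V=0 FIRE
t=4: input=5 -> V=0 FIRE
t=5: input=3 -> V=0 FIRE
t=6: input=2 -> V=16
t=7: input=3 -> V=0 FIRE
t=8: input=0 -> V=0
t=9: input=4 -> V=0 FIRE
t=10: input=0 -> V=0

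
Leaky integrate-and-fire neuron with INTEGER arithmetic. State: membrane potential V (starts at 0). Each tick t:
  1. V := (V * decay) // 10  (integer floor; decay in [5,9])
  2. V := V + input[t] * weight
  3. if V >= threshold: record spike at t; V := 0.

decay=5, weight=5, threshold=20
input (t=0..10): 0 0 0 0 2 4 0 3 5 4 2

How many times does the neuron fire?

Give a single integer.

Answer: 3

Derivation:
t=0: input=0 -> V=0
t=1: input=0 -> V=0
t=2: input=0 -> V=0
t=3: input=0 -> V=0
t=4: input=2 -> V=10
t=5: input=4 -> V=0 FIRE
t=6: input=0 -> V=0
t=7: input=3 -> V=15
t=8: input=5 -> V=0 FIRE
t=9: input=4 -> V=0 FIRE
t=10: input=2 -> V=10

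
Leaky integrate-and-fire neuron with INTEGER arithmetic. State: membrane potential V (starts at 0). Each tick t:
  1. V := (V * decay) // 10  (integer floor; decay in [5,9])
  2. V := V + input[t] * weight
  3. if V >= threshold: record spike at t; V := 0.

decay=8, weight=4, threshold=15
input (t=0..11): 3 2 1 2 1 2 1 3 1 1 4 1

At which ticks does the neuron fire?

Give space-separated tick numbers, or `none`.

Answer: 1 5 7 10

Derivation:
t=0: input=3 -> V=12
t=1: input=2 -> V=0 FIRE
t=2: input=1 -> V=4
t=3: input=2 -> V=11
t=4: input=1 -> V=12
t=5: input=2 -> V=0 FIRE
t=6: input=1 -> V=4
t=7: input=3 -> V=0 FIRE
t=8: input=1 -> V=4
t=9: input=1 -> V=7
t=10: input=4 -> V=0 FIRE
t=11: input=1 -> V=4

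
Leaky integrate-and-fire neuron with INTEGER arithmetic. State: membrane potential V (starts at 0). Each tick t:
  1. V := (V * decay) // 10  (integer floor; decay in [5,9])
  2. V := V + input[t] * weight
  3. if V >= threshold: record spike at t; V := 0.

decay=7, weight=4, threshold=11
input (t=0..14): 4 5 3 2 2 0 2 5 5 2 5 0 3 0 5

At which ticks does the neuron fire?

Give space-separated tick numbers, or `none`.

Answer: 0 1 2 4 7 8 10 12 14

Derivation:
t=0: input=4 -> V=0 FIRE
t=1: input=5 -> V=0 FIRE
t=2: input=3 -> V=0 FIRE
t=3: input=2 -> V=8
t=4: input=2 -> V=0 FIRE
t=5: input=0 -> V=0
t=6: input=2 -> V=8
t=7: input=5 -> V=0 FIRE
t=8: input=5 -> V=0 FIRE
t=9: input=2 -> V=8
t=10: input=5 -> V=0 FIRE
t=11: input=0 -> V=0
t=12: input=3 -> V=0 FIRE
t=13: input=0 -> V=0
t=14: input=5 -> V=0 FIRE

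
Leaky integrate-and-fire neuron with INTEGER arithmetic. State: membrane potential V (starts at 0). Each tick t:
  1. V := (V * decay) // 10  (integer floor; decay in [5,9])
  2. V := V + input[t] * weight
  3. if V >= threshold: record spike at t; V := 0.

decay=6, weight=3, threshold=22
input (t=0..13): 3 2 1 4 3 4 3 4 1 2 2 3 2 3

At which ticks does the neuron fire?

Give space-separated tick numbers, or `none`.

Answer: 5

Derivation:
t=0: input=3 -> V=9
t=1: input=2 -> V=11
t=2: input=1 -> V=9
t=3: input=4 -> V=17
t=4: input=3 -> V=19
t=5: input=4 -> V=0 FIRE
t=6: input=3 -> V=9
t=7: input=4 -> V=17
t=8: input=1 -> V=13
t=9: input=2 -> V=13
t=10: input=2 -> V=13
t=11: input=3 -> V=16
t=12: input=2 -> V=15
t=13: input=3 -> V=18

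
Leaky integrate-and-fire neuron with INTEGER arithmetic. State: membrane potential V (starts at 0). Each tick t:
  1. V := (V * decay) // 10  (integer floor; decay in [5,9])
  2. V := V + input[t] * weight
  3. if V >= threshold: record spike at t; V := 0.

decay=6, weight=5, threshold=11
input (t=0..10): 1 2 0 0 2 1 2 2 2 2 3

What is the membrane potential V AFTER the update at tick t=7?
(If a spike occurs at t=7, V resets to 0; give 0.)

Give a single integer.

t=0: input=1 -> V=5
t=1: input=2 -> V=0 FIRE
t=2: input=0 -> V=0
t=3: input=0 -> V=0
t=4: input=2 -> V=10
t=5: input=1 -> V=0 FIRE
t=6: input=2 -> V=10
t=7: input=2 -> V=0 FIRE
t=8: input=2 -> V=10
t=9: input=2 -> V=0 FIRE
t=10: input=3 -> V=0 FIRE

Answer: 0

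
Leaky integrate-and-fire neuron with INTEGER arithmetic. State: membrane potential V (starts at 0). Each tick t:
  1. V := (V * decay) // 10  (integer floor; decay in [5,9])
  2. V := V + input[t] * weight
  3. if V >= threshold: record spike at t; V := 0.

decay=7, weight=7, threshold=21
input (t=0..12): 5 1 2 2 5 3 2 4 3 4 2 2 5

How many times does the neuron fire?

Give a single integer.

Answer: 9

Derivation:
t=0: input=5 -> V=0 FIRE
t=1: input=1 -> V=7
t=2: input=2 -> V=18
t=3: input=2 -> V=0 FIRE
t=4: input=5 -> V=0 FIRE
t=5: input=3 -> V=0 FIRE
t=6: input=2 -> V=14
t=7: input=4 -> V=0 FIRE
t=8: input=3 -> V=0 FIRE
t=9: input=4 -> V=0 FIRE
t=10: input=2 -> V=14
t=11: input=2 -> V=0 FIRE
t=12: input=5 -> V=0 FIRE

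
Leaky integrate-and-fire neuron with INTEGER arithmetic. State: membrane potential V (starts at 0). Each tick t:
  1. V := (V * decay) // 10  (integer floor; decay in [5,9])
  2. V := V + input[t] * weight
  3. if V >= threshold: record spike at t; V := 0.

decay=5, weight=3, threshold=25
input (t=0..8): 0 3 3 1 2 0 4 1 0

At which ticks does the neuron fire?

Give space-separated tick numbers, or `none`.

t=0: input=0 -> V=0
t=1: input=3 -> V=9
t=2: input=3 -> V=13
t=3: input=1 -> V=9
t=4: input=2 -> V=10
t=5: input=0 -> V=5
t=6: input=4 -> V=14
t=7: input=1 -> V=10
t=8: input=0 -> V=5

Answer: none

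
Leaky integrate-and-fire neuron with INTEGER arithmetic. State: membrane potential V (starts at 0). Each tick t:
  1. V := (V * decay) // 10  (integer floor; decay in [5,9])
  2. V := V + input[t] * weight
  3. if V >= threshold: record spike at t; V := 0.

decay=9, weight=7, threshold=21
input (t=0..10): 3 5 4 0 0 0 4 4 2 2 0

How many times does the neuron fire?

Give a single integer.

Answer: 6

Derivation:
t=0: input=3 -> V=0 FIRE
t=1: input=5 -> V=0 FIRE
t=2: input=4 -> V=0 FIRE
t=3: input=0 -> V=0
t=4: input=0 -> V=0
t=5: input=0 -> V=0
t=6: input=4 -> V=0 FIRE
t=7: input=4 -> V=0 FIRE
t=8: input=2 -> V=14
t=9: input=2 -> V=0 FIRE
t=10: input=0 -> V=0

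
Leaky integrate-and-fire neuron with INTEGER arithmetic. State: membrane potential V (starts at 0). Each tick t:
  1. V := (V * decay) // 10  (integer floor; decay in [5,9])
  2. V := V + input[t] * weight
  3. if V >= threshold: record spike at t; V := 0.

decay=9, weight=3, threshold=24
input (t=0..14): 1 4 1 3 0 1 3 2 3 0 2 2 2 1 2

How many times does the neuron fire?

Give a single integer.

t=0: input=1 -> V=3
t=1: input=4 -> V=14
t=2: input=1 -> V=15
t=3: input=3 -> V=22
t=4: input=0 -> V=19
t=5: input=1 -> V=20
t=6: input=3 -> V=0 FIRE
t=7: input=2 -> V=6
t=8: input=3 -> V=14
t=9: input=0 -> V=12
t=10: input=2 -> V=16
t=11: input=2 -> V=20
t=12: input=2 -> V=0 FIRE
t=13: input=1 -> V=3
t=14: input=2 -> V=8

Answer: 2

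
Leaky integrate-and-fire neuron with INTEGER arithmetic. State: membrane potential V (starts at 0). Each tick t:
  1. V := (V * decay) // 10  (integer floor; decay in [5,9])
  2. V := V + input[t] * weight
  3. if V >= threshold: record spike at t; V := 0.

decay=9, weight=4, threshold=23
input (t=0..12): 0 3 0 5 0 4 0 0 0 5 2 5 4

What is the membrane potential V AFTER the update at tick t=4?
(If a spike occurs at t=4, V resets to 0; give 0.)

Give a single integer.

Answer: 0

Derivation:
t=0: input=0 -> V=0
t=1: input=3 -> V=12
t=2: input=0 -> V=10
t=3: input=5 -> V=0 FIRE
t=4: input=0 -> V=0
t=5: input=4 -> V=16
t=6: input=0 -> V=14
t=7: input=0 -> V=12
t=8: input=0 -> V=10
t=9: input=5 -> V=0 FIRE
t=10: input=2 -> V=8
t=11: input=5 -> V=0 FIRE
t=12: input=4 -> V=16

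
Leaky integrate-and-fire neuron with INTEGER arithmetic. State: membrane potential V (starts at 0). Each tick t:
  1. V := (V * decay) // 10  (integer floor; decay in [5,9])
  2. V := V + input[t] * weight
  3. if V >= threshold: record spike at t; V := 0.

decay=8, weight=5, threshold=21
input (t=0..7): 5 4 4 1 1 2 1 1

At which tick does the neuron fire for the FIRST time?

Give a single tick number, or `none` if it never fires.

Answer: 0

Derivation:
t=0: input=5 -> V=0 FIRE
t=1: input=4 -> V=20
t=2: input=4 -> V=0 FIRE
t=3: input=1 -> V=5
t=4: input=1 -> V=9
t=5: input=2 -> V=17
t=6: input=1 -> V=18
t=7: input=1 -> V=19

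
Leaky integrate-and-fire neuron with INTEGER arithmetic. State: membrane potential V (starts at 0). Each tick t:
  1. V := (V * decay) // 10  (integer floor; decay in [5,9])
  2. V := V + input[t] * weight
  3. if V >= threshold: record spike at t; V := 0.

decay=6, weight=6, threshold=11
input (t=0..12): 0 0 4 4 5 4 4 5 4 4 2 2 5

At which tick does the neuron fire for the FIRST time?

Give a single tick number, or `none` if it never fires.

Answer: 2

Derivation:
t=0: input=0 -> V=0
t=1: input=0 -> V=0
t=2: input=4 -> V=0 FIRE
t=3: input=4 -> V=0 FIRE
t=4: input=5 -> V=0 FIRE
t=5: input=4 -> V=0 FIRE
t=6: input=4 -> V=0 FIRE
t=7: input=5 -> V=0 FIRE
t=8: input=4 -> V=0 FIRE
t=9: input=4 -> V=0 FIRE
t=10: input=2 -> V=0 FIRE
t=11: input=2 -> V=0 FIRE
t=12: input=5 -> V=0 FIRE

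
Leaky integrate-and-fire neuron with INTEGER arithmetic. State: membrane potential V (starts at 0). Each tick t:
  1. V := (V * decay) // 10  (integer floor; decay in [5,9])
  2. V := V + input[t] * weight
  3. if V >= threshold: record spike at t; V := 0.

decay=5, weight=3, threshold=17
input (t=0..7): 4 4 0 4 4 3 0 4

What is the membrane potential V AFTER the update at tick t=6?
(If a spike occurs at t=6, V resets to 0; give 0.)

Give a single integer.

t=0: input=4 -> V=12
t=1: input=4 -> V=0 FIRE
t=2: input=0 -> V=0
t=3: input=4 -> V=12
t=4: input=4 -> V=0 FIRE
t=5: input=3 -> V=9
t=6: input=0 -> V=4
t=7: input=4 -> V=14

Answer: 4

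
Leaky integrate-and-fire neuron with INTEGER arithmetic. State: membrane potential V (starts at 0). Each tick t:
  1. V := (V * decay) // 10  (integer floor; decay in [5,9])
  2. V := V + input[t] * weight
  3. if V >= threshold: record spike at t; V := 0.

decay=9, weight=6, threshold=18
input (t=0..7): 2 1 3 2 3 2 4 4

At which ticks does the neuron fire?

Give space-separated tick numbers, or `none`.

Answer: 2 4 6 7

Derivation:
t=0: input=2 -> V=12
t=1: input=1 -> V=16
t=2: input=3 -> V=0 FIRE
t=3: input=2 -> V=12
t=4: input=3 -> V=0 FIRE
t=5: input=2 -> V=12
t=6: input=4 -> V=0 FIRE
t=7: input=4 -> V=0 FIRE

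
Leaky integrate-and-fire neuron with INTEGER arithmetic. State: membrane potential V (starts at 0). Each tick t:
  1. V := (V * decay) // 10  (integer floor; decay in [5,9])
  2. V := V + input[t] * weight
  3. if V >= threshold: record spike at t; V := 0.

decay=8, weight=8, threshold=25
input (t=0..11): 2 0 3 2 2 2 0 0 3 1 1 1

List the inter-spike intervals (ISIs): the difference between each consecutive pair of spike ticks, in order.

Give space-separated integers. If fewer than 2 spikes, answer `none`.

Answer: 2 4

Derivation:
t=0: input=2 -> V=16
t=1: input=0 -> V=12
t=2: input=3 -> V=0 FIRE
t=3: input=2 -> V=16
t=4: input=2 -> V=0 FIRE
t=5: input=2 -> V=16
t=6: input=0 -> V=12
t=7: input=0 -> V=9
t=8: input=3 -> V=0 FIRE
t=9: input=1 -> V=8
t=10: input=1 -> V=14
t=11: input=1 -> V=19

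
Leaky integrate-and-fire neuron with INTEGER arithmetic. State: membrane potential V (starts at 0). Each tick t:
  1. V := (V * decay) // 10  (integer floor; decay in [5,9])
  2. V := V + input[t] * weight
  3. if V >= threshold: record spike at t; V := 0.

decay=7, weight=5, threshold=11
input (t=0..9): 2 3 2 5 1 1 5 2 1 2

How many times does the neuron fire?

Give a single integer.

Answer: 4

Derivation:
t=0: input=2 -> V=10
t=1: input=3 -> V=0 FIRE
t=2: input=2 -> V=10
t=3: input=5 -> V=0 FIRE
t=4: input=1 -> V=5
t=5: input=1 -> V=8
t=6: input=5 -> V=0 FIRE
t=7: input=2 -> V=10
t=8: input=1 -> V=0 FIRE
t=9: input=2 -> V=10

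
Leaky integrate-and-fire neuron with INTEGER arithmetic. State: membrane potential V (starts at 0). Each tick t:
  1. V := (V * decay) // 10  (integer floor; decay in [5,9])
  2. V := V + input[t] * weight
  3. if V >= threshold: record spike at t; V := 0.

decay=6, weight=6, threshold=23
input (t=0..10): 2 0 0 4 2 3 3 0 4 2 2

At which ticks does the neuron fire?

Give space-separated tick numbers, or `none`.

t=0: input=2 -> V=12
t=1: input=0 -> V=7
t=2: input=0 -> V=4
t=3: input=4 -> V=0 FIRE
t=4: input=2 -> V=12
t=5: input=3 -> V=0 FIRE
t=6: input=3 -> V=18
t=7: input=0 -> V=10
t=8: input=4 -> V=0 FIRE
t=9: input=2 -> V=12
t=10: input=2 -> V=19

Answer: 3 5 8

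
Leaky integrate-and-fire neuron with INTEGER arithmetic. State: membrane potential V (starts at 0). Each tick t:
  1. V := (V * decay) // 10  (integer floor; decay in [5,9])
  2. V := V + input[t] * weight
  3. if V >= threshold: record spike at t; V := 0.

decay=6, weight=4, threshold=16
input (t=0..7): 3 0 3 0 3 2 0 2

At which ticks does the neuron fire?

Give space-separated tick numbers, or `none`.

t=0: input=3 -> V=12
t=1: input=0 -> V=7
t=2: input=3 -> V=0 FIRE
t=3: input=0 -> V=0
t=4: input=3 -> V=12
t=5: input=2 -> V=15
t=6: input=0 -> V=9
t=7: input=2 -> V=13

Answer: 2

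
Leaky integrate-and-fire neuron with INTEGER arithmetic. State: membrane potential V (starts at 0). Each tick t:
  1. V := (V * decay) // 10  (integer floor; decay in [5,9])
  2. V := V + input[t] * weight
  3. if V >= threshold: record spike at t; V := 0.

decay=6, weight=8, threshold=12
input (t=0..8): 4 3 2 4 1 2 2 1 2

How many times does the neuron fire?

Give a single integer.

Answer: 7

Derivation:
t=0: input=4 -> V=0 FIRE
t=1: input=3 -> V=0 FIRE
t=2: input=2 -> V=0 FIRE
t=3: input=4 -> V=0 FIRE
t=4: input=1 -> V=8
t=5: input=2 -> V=0 FIRE
t=6: input=2 -> V=0 FIRE
t=7: input=1 -> V=8
t=8: input=2 -> V=0 FIRE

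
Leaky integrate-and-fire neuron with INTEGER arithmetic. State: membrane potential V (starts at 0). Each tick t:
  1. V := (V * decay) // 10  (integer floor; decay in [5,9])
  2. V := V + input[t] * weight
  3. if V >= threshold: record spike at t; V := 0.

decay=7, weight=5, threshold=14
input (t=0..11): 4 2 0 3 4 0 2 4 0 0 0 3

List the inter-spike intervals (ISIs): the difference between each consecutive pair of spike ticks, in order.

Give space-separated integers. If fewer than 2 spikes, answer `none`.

Answer: 3 1 3 4

Derivation:
t=0: input=4 -> V=0 FIRE
t=1: input=2 -> V=10
t=2: input=0 -> V=7
t=3: input=3 -> V=0 FIRE
t=4: input=4 -> V=0 FIRE
t=5: input=0 -> V=0
t=6: input=2 -> V=10
t=7: input=4 -> V=0 FIRE
t=8: input=0 -> V=0
t=9: input=0 -> V=0
t=10: input=0 -> V=0
t=11: input=3 -> V=0 FIRE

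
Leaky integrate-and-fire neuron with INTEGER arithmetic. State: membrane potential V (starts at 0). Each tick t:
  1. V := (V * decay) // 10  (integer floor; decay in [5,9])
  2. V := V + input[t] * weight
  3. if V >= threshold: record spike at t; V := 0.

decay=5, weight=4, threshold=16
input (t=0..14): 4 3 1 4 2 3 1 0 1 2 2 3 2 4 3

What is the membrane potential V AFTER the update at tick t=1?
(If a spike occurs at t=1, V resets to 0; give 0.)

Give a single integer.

Answer: 12

Derivation:
t=0: input=4 -> V=0 FIRE
t=1: input=3 -> V=12
t=2: input=1 -> V=10
t=3: input=4 -> V=0 FIRE
t=4: input=2 -> V=8
t=5: input=3 -> V=0 FIRE
t=6: input=1 -> V=4
t=7: input=0 -> V=2
t=8: input=1 -> V=5
t=9: input=2 -> V=10
t=10: input=2 -> V=13
t=11: input=3 -> V=0 FIRE
t=12: input=2 -> V=8
t=13: input=4 -> V=0 FIRE
t=14: input=3 -> V=12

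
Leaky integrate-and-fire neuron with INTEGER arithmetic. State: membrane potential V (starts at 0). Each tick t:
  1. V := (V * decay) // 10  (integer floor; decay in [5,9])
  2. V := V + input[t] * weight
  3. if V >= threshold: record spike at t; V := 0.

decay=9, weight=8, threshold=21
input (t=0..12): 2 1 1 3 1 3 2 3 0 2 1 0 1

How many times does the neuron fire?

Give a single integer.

t=0: input=2 -> V=16
t=1: input=1 -> V=0 FIRE
t=2: input=1 -> V=8
t=3: input=3 -> V=0 FIRE
t=4: input=1 -> V=8
t=5: input=3 -> V=0 FIRE
t=6: input=2 -> V=16
t=7: input=3 -> V=0 FIRE
t=8: input=0 -> V=0
t=9: input=2 -> V=16
t=10: input=1 -> V=0 FIRE
t=11: input=0 -> V=0
t=12: input=1 -> V=8

Answer: 5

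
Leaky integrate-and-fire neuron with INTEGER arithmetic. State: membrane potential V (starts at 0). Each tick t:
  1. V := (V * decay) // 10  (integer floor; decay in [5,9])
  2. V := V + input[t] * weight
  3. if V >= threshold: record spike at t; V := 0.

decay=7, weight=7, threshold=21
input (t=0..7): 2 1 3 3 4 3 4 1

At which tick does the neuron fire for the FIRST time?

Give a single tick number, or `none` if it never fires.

t=0: input=2 -> V=14
t=1: input=1 -> V=16
t=2: input=3 -> V=0 FIRE
t=3: input=3 -> V=0 FIRE
t=4: input=4 -> V=0 FIRE
t=5: input=3 -> V=0 FIRE
t=6: input=4 -> V=0 FIRE
t=7: input=1 -> V=7

Answer: 2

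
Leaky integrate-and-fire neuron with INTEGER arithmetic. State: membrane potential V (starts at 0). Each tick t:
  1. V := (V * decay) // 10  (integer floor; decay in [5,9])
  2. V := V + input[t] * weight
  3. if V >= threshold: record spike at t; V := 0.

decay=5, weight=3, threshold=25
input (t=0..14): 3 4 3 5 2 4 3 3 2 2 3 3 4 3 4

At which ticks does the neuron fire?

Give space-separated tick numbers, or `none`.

t=0: input=3 -> V=9
t=1: input=4 -> V=16
t=2: input=3 -> V=17
t=3: input=5 -> V=23
t=4: input=2 -> V=17
t=5: input=4 -> V=20
t=6: input=3 -> V=19
t=7: input=3 -> V=18
t=8: input=2 -> V=15
t=9: input=2 -> V=13
t=10: input=3 -> V=15
t=11: input=3 -> V=16
t=12: input=4 -> V=20
t=13: input=3 -> V=19
t=14: input=4 -> V=21

Answer: none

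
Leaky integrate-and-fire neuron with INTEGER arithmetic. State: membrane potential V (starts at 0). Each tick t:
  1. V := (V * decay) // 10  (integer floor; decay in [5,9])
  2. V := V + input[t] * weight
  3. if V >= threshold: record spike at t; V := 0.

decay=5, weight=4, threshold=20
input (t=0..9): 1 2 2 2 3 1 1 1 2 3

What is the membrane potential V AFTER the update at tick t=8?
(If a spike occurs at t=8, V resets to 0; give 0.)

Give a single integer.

Answer: 12

Derivation:
t=0: input=1 -> V=4
t=1: input=2 -> V=10
t=2: input=2 -> V=13
t=3: input=2 -> V=14
t=4: input=3 -> V=19
t=5: input=1 -> V=13
t=6: input=1 -> V=10
t=7: input=1 -> V=9
t=8: input=2 -> V=12
t=9: input=3 -> V=18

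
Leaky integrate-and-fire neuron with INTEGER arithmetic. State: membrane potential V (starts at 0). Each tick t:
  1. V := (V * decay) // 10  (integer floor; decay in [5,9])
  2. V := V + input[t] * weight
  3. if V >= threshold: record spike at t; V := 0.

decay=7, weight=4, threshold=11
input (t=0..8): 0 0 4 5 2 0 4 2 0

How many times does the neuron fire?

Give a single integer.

Answer: 3

Derivation:
t=0: input=0 -> V=0
t=1: input=0 -> V=0
t=2: input=4 -> V=0 FIRE
t=3: input=5 -> V=0 FIRE
t=4: input=2 -> V=8
t=5: input=0 -> V=5
t=6: input=4 -> V=0 FIRE
t=7: input=2 -> V=8
t=8: input=0 -> V=5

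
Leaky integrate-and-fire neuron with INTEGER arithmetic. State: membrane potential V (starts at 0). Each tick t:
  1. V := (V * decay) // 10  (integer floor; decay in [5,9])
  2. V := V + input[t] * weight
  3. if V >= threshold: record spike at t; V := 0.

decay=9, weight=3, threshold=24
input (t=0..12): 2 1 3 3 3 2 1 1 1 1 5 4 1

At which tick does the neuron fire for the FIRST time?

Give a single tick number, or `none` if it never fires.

t=0: input=2 -> V=6
t=1: input=1 -> V=8
t=2: input=3 -> V=16
t=3: input=3 -> V=23
t=4: input=3 -> V=0 FIRE
t=5: input=2 -> V=6
t=6: input=1 -> V=8
t=7: input=1 -> V=10
t=8: input=1 -> V=12
t=9: input=1 -> V=13
t=10: input=5 -> V=0 FIRE
t=11: input=4 -> V=12
t=12: input=1 -> V=13

Answer: 4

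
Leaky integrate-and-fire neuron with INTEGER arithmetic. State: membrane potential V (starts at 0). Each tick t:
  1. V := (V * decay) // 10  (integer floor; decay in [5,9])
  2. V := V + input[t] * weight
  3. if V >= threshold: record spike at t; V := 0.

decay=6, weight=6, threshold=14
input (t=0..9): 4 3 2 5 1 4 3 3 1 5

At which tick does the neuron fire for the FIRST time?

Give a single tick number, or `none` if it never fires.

t=0: input=4 -> V=0 FIRE
t=1: input=3 -> V=0 FIRE
t=2: input=2 -> V=12
t=3: input=5 -> V=0 FIRE
t=4: input=1 -> V=6
t=5: input=4 -> V=0 FIRE
t=6: input=3 -> V=0 FIRE
t=7: input=3 -> V=0 FIRE
t=8: input=1 -> V=6
t=9: input=5 -> V=0 FIRE

Answer: 0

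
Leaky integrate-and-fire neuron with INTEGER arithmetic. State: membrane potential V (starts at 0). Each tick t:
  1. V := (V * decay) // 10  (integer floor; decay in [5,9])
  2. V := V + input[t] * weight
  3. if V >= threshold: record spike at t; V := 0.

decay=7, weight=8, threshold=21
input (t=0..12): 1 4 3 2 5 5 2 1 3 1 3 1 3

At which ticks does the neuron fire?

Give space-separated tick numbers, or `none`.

Answer: 1 2 4 5 8 10 12

Derivation:
t=0: input=1 -> V=8
t=1: input=4 -> V=0 FIRE
t=2: input=3 -> V=0 FIRE
t=3: input=2 -> V=16
t=4: input=5 -> V=0 FIRE
t=5: input=5 -> V=0 FIRE
t=6: input=2 -> V=16
t=7: input=1 -> V=19
t=8: input=3 -> V=0 FIRE
t=9: input=1 -> V=8
t=10: input=3 -> V=0 FIRE
t=11: input=1 -> V=8
t=12: input=3 -> V=0 FIRE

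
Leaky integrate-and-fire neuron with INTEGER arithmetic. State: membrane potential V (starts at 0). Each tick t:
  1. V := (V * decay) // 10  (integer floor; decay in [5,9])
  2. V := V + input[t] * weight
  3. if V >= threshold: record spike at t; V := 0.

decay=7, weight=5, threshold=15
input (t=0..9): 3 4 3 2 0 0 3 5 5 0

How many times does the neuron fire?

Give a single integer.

Answer: 6

Derivation:
t=0: input=3 -> V=0 FIRE
t=1: input=4 -> V=0 FIRE
t=2: input=3 -> V=0 FIRE
t=3: input=2 -> V=10
t=4: input=0 -> V=7
t=5: input=0 -> V=4
t=6: input=3 -> V=0 FIRE
t=7: input=5 -> V=0 FIRE
t=8: input=5 -> V=0 FIRE
t=9: input=0 -> V=0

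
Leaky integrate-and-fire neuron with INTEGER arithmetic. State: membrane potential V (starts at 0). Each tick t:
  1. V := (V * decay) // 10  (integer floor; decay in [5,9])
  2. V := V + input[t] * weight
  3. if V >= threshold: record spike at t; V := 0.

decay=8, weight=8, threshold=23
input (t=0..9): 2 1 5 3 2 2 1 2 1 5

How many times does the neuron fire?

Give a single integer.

t=0: input=2 -> V=16
t=1: input=1 -> V=20
t=2: input=5 -> V=0 FIRE
t=3: input=3 -> V=0 FIRE
t=4: input=2 -> V=16
t=5: input=2 -> V=0 FIRE
t=6: input=1 -> V=8
t=7: input=2 -> V=22
t=8: input=1 -> V=0 FIRE
t=9: input=5 -> V=0 FIRE

Answer: 5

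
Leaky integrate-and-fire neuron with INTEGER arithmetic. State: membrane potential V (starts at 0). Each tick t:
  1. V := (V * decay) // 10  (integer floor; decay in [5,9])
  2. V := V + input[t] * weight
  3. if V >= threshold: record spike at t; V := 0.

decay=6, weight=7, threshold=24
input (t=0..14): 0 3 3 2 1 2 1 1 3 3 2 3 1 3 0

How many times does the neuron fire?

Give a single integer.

Answer: 4

Derivation:
t=0: input=0 -> V=0
t=1: input=3 -> V=21
t=2: input=3 -> V=0 FIRE
t=3: input=2 -> V=14
t=4: input=1 -> V=15
t=5: input=2 -> V=23
t=6: input=1 -> V=20
t=7: input=1 -> V=19
t=8: input=3 -> V=0 FIRE
t=9: input=3 -> V=21
t=10: input=2 -> V=0 FIRE
t=11: input=3 -> V=21
t=12: input=1 -> V=19
t=13: input=3 -> V=0 FIRE
t=14: input=0 -> V=0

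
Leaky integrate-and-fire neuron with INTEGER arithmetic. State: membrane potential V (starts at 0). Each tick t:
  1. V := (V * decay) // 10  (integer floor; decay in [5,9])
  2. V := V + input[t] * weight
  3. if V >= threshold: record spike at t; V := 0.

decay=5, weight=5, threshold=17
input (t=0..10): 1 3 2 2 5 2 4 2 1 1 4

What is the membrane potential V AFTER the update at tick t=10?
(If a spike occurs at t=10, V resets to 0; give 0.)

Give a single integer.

Answer: 0

Derivation:
t=0: input=1 -> V=5
t=1: input=3 -> V=0 FIRE
t=2: input=2 -> V=10
t=3: input=2 -> V=15
t=4: input=5 -> V=0 FIRE
t=5: input=2 -> V=10
t=6: input=4 -> V=0 FIRE
t=7: input=2 -> V=10
t=8: input=1 -> V=10
t=9: input=1 -> V=10
t=10: input=4 -> V=0 FIRE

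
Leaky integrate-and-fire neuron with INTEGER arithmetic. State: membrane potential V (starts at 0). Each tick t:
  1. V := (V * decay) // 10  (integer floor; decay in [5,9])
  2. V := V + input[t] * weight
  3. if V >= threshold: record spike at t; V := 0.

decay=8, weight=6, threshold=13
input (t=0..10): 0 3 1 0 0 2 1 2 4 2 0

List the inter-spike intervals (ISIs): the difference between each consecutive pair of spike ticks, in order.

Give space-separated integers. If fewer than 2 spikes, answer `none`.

t=0: input=0 -> V=0
t=1: input=3 -> V=0 FIRE
t=2: input=1 -> V=6
t=3: input=0 -> V=4
t=4: input=0 -> V=3
t=5: input=2 -> V=0 FIRE
t=6: input=1 -> V=6
t=7: input=2 -> V=0 FIRE
t=8: input=4 -> V=0 FIRE
t=9: input=2 -> V=12
t=10: input=0 -> V=9

Answer: 4 2 1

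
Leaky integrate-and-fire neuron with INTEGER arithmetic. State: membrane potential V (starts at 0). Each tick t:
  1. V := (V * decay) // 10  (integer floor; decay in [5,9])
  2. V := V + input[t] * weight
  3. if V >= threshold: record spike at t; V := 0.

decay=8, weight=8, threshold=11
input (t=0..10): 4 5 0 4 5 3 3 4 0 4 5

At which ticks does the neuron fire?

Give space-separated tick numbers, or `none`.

Answer: 0 1 3 4 5 6 7 9 10

Derivation:
t=0: input=4 -> V=0 FIRE
t=1: input=5 -> V=0 FIRE
t=2: input=0 -> V=0
t=3: input=4 -> V=0 FIRE
t=4: input=5 -> V=0 FIRE
t=5: input=3 -> V=0 FIRE
t=6: input=3 -> V=0 FIRE
t=7: input=4 -> V=0 FIRE
t=8: input=0 -> V=0
t=9: input=4 -> V=0 FIRE
t=10: input=5 -> V=0 FIRE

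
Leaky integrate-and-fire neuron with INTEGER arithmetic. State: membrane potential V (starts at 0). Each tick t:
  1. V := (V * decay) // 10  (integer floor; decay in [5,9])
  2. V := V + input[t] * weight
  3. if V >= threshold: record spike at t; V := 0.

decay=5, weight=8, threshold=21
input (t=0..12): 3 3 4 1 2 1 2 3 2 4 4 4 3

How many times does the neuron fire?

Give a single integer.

t=0: input=3 -> V=0 FIRE
t=1: input=3 -> V=0 FIRE
t=2: input=4 -> V=0 FIRE
t=3: input=1 -> V=8
t=4: input=2 -> V=20
t=5: input=1 -> V=18
t=6: input=2 -> V=0 FIRE
t=7: input=3 -> V=0 FIRE
t=8: input=2 -> V=16
t=9: input=4 -> V=0 FIRE
t=10: input=4 -> V=0 FIRE
t=11: input=4 -> V=0 FIRE
t=12: input=3 -> V=0 FIRE

Answer: 9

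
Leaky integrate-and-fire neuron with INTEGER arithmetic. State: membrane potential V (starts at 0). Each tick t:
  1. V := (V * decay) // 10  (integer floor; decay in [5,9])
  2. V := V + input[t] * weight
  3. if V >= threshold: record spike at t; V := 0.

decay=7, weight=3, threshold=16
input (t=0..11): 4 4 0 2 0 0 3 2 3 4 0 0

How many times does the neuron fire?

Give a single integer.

t=0: input=4 -> V=12
t=1: input=4 -> V=0 FIRE
t=2: input=0 -> V=0
t=3: input=2 -> V=6
t=4: input=0 -> V=4
t=5: input=0 -> V=2
t=6: input=3 -> V=10
t=7: input=2 -> V=13
t=8: input=3 -> V=0 FIRE
t=9: input=4 -> V=12
t=10: input=0 -> V=8
t=11: input=0 -> V=5

Answer: 2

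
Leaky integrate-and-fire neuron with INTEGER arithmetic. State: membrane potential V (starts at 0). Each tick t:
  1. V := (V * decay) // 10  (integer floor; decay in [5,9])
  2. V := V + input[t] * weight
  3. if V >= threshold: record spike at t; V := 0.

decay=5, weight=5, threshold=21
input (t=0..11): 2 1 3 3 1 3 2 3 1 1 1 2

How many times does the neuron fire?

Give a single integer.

t=0: input=2 -> V=10
t=1: input=1 -> V=10
t=2: input=3 -> V=20
t=3: input=3 -> V=0 FIRE
t=4: input=1 -> V=5
t=5: input=3 -> V=17
t=6: input=2 -> V=18
t=7: input=3 -> V=0 FIRE
t=8: input=1 -> V=5
t=9: input=1 -> V=7
t=10: input=1 -> V=8
t=11: input=2 -> V=14

Answer: 2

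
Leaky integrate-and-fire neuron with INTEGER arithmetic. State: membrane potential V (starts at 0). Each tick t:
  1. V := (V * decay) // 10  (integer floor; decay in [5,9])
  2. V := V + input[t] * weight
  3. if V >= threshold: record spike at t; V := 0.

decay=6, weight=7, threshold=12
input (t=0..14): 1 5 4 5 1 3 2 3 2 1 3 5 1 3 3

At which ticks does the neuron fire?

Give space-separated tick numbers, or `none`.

Answer: 1 2 3 5 6 7 8 10 11 13 14

Derivation:
t=0: input=1 -> V=7
t=1: input=5 -> V=0 FIRE
t=2: input=4 -> V=0 FIRE
t=3: input=5 -> V=0 FIRE
t=4: input=1 -> V=7
t=5: input=3 -> V=0 FIRE
t=6: input=2 -> V=0 FIRE
t=7: input=3 -> V=0 FIRE
t=8: input=2 -> V=0 FIRE
t=9: input=1 -> V=7
t=10: input=3 -> V=0 FIRE
t=11: input=5 -> V=0 FIRE
t=12: input=1 -> V=7
t=13: input=3 -> V=0 FIRE
t=14: input=3 -> V=0 FIRE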